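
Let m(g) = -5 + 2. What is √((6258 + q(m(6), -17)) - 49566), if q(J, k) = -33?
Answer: I*√43341 ≈ 208.19*I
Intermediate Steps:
m(g) = -3
√((6258 + q(m(6), -17)) - 49566) = √((6258 - 33) - 49566) = √(6225 - 49566) = √(-43341) = I*√43341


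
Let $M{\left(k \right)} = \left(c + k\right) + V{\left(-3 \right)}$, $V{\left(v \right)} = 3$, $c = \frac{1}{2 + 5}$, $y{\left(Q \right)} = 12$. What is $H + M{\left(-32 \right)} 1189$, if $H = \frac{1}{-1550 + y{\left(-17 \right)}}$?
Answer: $- \frac{369393771}{10766} \approx -34311.0$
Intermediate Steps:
$c = \frac{1}{7} \approx 0.14286$
$M{\left(k \right)} = \frac{22}{7} + k$ ($M{\left(k \right)} = \left(\frac{1}{7} + k\right) + 3 = \frac{22}{7} + k$)
$H = - \frac{1}{1538}$ ($H = \frac{1}{-1550 + 12} = \frac{1}{-1538} = - \frac{1}{1538} \approx -0.0006502$)
$H + M{\left(-32 \right)} 1189 = - \frac{1}{1538} + \left(\frac{22}{7} - 32\right) 1189 = - \frac{1}{1538} - \frac{240178}{7} = - \frac{369393771}{10766}$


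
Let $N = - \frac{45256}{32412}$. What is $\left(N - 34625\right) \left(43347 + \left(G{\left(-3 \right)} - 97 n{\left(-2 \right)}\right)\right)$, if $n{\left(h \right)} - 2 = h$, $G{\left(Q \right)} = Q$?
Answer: $- \frac{4053786450672}{2701} \approx -1.5008 \cdot 10^{9}$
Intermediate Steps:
$N = - \frac{11314}{8103}$ ($N = \left(-45256\right) \frac{1}{32412} = - \frac{11314}{8103} \approx -1.3963$)
$n{\left(h \right)} = 2 + h$
$\left(N - 34625\right) \left(43347 + \left(G{\left(-3 \right)} - 97 n{\left(-2 \right)}\right)\right) = \left(- \frac{11314}{8103} - 34625\right) \left(43347 - \left(3 + 97 \left(2 - 2\right)\right)\right) = - \frac{280577689 \left(43347 - 3\right)}{8103} = \left(- \frac{280577689}{8103}\right) 43344 = - \frac{4053786450672}{2701}$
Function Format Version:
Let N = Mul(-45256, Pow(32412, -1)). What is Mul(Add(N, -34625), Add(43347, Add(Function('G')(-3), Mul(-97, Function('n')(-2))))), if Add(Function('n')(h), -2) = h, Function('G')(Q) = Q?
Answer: Rational(-4053786450672, 2701) ≈ -1.5008e+9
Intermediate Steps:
N = Rational(-11314, 8103) (N = Mul(-45256, Rational(1, 32412)) = Rational(-11314, 8103) ≈ -1.3963)
Function('n')(h) = Add(2, h)
Mul(Add(N, -34625), Add(43347, Add(Function('G')(-3), Mul(-97, Function('n')(-2))))) = Mul(Add(Rational(-11314, 8103), -34625), Add(43347, Add(-3, Mul(-97, Add(2, -2))))) = Mul(Rational(-280577689, 8103), Add(43347, Add(-3, Mul(-97, 0)))) = Mul(Rational(-280577689, 8103), Add(43347, Add(-3, 0))) = Mul(Rational(-280577689, 8103), Add(43347, -3)) = Mul(Rational(-280577689, 8103), 43344) = Rational(-4053786450672, 2701)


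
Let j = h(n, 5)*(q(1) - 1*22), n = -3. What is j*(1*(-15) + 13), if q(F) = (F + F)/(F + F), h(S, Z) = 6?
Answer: 252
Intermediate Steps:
q(F) = 1 (q(F) = (2*F)/((2*F)) = (2*F)*(1/(2*F)) = 1)
j = -126 (j = 6*(1 - 1*22) = 6*(1 - 22) = 6*(-21) = -126)
j*(1*(-15) + 13) = -126*(1*(-15) + 13) = -126*(-15 + 13) = -126*(-2) = 252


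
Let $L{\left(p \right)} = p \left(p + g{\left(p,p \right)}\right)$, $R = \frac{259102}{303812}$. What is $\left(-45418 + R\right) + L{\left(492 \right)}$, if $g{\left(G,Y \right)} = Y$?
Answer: $\frac{66642810811}{151906} \approx 4.3871 \cdot 10^{5}$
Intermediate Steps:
$R = \frac{129551}{151906}$ ($R = 259102 \cdot \frac{1}{303812} = \frac{129551}{151906} \approx 0.85284$)
$L{\left(p \right)} = 2 p^{2}$ ($L{\left(p \right)} = p \left(p + p\right) = p 2 p = 2 p^{2}$)
$\left(-45418 + R\right) + L{\left(492 \right)} = \left(-45418 + \frac{129551}{151906}\right) + 2 \cdot 492^{2} = - \frac{6899137157}{151906} + 2 \cdot 242064 = - \frac{6899137157}{151906} + 484128 = \frac{66642810811}{151906}$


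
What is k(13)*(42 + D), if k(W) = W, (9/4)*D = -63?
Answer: 182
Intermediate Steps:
D = -28 (D = (4/9)*(-63) = -28)
k(13)*(42 + D) = 13*(42 - 28) = 13*14 = 182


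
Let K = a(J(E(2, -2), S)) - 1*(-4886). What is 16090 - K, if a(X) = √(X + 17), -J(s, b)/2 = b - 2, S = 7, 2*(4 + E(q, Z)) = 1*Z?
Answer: 11204 - √7 ≈ 11201.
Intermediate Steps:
E(q, Z) = -4 + Z/2 (E(q, Z) = -4 + (1*Z)/2 = -4 + Z/2)
J(s, b) = 4 - 2*b (J(s, b) = -2*(b - 2) = -2*(-2 + b) = 4 - 2*b)
a(X) = √(17 + X)
K = 4886 + √7 (K = √(17 + (4 - 2*7)) - 1*(-4886) = √(17 + (4 - 14)) + 4886 = √(17 - 10) + 4886 = √7 + 4886 = 4886 + √7 ≈ 4888.6)
16090 - K = 16090 - (4886 + √7) = 16090 + (-4886 - √7) = 11204 - √7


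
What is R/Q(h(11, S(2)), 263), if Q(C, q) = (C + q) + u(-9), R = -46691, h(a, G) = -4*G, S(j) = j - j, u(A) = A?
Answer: -46691/254 ≈ -183.82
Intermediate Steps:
S(j) = 0
Q(C, q) = -9 + C + q (Q(C, q) = (C + q) - 9 = -9 + C + q)
R/Q(h(11, S(2)), 263) = -46691/(-9 - 4*0 + 263) = -46691/(-9 + 0 + 263) = -46691/254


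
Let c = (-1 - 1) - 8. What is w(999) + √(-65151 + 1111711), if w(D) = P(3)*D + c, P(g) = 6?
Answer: 5984 + 4*√65410 ≈ 7007.0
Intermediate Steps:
c = -10 (c = -2 - 8 = -10)
w(D) = -10 + 6*D (w(D) = 6*D - 10 = -10 + 6*D)
w(999) + √(-65151 + 1111711) = (-10 + 6*999) + √(-65151 + 1111711) = (-10 + 5994) + √1046560 = 5984 + 4*√65410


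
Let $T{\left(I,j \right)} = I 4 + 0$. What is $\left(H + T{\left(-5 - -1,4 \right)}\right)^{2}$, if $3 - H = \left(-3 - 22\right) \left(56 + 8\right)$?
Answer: $2518569$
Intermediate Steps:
$T{\left(I,j \right)} = 4 I$ ($T{\left(I,j \right)} = 4 I + 0 = 4 I$)
$H = 1603$ ($H = 3 - \left(-3 - 22\right) \left(56 + 8\right) = 3 - \left(-25\right) 64 = 3 - -1600 = 3 + 1600 = 1603$)
$\left(H + T{\left(-5 - -1,4 \right)}\right)^{2} = \left(1603 + 4 \left(-5 - -1\right)\right)^{2} = \left(1603 + 4 \left(-5 + 1\right)\right)^{2} = \left(1603 + 4 \left(-4\right)\right)^{2} = \left(1603 - 16\right)^{2} = 1587^{2} = 2518569$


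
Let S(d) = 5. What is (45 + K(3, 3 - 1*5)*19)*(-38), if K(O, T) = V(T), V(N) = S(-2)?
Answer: -5320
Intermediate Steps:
V(N) = 5
K(O, T) = 5
(45 + K(3, 3 - 1*5)*19)*(-38) = (45 + 5*19)*(-38) = (45 + 95)*(-38) = 140*(-38) = -5320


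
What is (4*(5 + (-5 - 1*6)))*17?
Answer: -408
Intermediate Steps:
(4*(5 + (-5 - 1*6)))*17 = (4*(5 + (-5 - 6)))*17 = (4*(5 - 11))*17 = (4*(-6))*17 = -24*17 = -408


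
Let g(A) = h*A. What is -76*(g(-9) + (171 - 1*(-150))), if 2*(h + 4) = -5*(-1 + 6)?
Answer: -35682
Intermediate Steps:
h = -33/2 (h = -4 + (-5*(-1 + 6))/2 = -4 + (-5*5)/2 = -4 + (½)*(-25) = -4 - 25/2 = -33/2 ≈ -16.500)
g(A) = -33*A/2
-76*(g(-9) + (171 - 1*(-150))) = -76*(-33/2*(-9) + (171 - 1*(-150))) = -76*(297/2 + (171 + 150)) = -76*(297/2 + 321) = -76*939/2 = -35682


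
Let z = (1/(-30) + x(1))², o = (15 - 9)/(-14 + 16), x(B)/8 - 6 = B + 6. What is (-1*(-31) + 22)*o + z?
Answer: 9871261/900 ≈ 10968.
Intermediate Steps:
x(B) = 96 + 8*B (x(B) = 48 + 8*(B + 6) = 48 + 8*(6 + B) = 48 + (48 + 8*B) = 96 + 8*B)
o = 3 (o = 6/2 = 6*(½) = 3)
z = 9728161/900 (z = (1/(-30) + (96 + 8*1))² = (-1/30 + (96 + 8))² = (-1/30 + 104)² = (3119/30)² = 9728161/900 ≈ 10809.)
(-1*(-31) + 22)*o + z = (-1*(-31) + 22)*3 + 9728161/900 = (31 + 22)*3 + 9728161/900 = 53*3 + 9728161/900 = 159 + 9728161/900 = 9871261/900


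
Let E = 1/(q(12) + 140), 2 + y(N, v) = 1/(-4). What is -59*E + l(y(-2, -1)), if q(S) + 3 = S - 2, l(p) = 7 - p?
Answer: 5203/588 ≈ 8.8486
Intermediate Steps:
y(N, v) = -9/4 (y(N, v) = -2 + 1/(-4) = -2 - 1/4 = -9/4)
q(S) = -5 + S (q(S) = -3 + (S - 2) = -3 + (-2 + S) = -5 + S)
E = 1/147 (E = 1/((-5 + 12) + 140) = 1/(7 + 140) = 1/147 ≈ 0.0068027)
-59*E + l(y(-2, -1)) = -59*1/147 + (7 - 1*(-9/4)) = -59/147 + (7 + 9/4) = -59/147 + 37/4 = 5203/588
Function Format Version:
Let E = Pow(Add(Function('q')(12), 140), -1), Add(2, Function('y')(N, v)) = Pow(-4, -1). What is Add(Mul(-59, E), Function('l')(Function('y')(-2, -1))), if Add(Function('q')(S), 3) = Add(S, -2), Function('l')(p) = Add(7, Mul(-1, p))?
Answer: Rational(5203, 588) ≈ 8.8486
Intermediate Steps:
Function('y')(N, v) = Rational(-9, 4) (Function('y')(N, v) = Add(-2, Pow(-4, -1)) = Add(-2, Rational(-1, 4)) = Rational(-9, 4))
Function('q')(S) = Add(-5, S) (Function('q')(S) = Add(-3, Add(S, -2)) = Add(-3, Add(-2, S)) = Add(-5, S))
E = Rational(1, 147) (E = Pow(Add(Add(-5, 12), 140), -1) = Pow(Add(7, 140), -1) = Pow(147, -1) = Rational(1, 147) ≈ 0.0068027)
Add(Mul(-59, E), Function('l')(Function('y')(-2, -1))) = Add(Mul(-59, Rational(1, 147)), Add(7, Mul(-1, Rational(-9, 4)))) = Add(Rational(-59, 147), Add(7, Rational(9, 4))) = Add(Rational(-59, 147), Rational(37, 4)) = Rational(5203, 588)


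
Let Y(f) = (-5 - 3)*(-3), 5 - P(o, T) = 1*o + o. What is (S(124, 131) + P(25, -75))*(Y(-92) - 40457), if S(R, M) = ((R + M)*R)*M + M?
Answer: -167485858498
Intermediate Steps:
P(o, T) = 5 - 2*o (P(o, T) = 5 - (1*o + o) = 5 - (o + o) = 5 - 2*o)
Y(f) = 24 (Y(f) = -8*(-3) = 24)
S(R, M) = M + M*R*(M + R) (S(R, M) = ((M + R)*R)*M + M = (R*(M + R))*M + M = M*R*(M + R) + M = M + M*R*(M + R))
(S(124, 131) + P(25, -75))*(Y(-92) - 40457) = (131*(1 + 124² + 131*124) + (5 - 2*25))*(24 - 40457) = (131*(1 + 15376 + 16244) + (5 - 50))*(-40433) = (131*31621 - 45)*(-40433) = (4142351 - 45)*(-40433) = 4142306*(-40433) = -167485858498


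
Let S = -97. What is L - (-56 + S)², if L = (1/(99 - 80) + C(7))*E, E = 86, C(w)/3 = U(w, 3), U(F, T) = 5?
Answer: -420175/19 ≈ -22114.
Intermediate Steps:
C(w) = 15 (C(w) = 3*5 = 15)
L = 24596/19 (L = (1/(99 - 80) + 15)*86 = (1/19 + 15)*86 = (286/19)*86 = 24596/19 ≈ 1294.5)
L - (-56 + S)² = 24596/19 - (-56 - 97)² = 24596/19 - 1*(-153)² = 24596/19 - 1*23409 = 24596/19 - 23409 = -420175/19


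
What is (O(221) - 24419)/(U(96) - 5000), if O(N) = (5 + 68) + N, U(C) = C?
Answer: 24125/4904 ≈ 4.9195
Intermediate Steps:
O(N) = 73 + N
(O(221) - 24419)/(U(96) - 5000) = ((73 + 221) - 24419)/(96 - 5000) = (294 - 24419)/(-4904) = -24125*(-1/4904) = 24125/4904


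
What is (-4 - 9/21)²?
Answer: 961/49 ≈ 19.612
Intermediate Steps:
(-4 - 9/21)² = (-4 - 9*1/21)² = (-4 - 3/7)² = (-31/7)² = 961/49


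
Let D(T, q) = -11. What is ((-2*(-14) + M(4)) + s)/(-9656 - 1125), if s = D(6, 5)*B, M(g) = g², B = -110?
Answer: -1254/10781 ≈ -0.11632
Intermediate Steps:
s = 1210 (s = -11*(-110) = 1210)
((-2*(-14) + M(4)) + s)/(-9656 - 1125) = ((-2*(-14) + 4²) + 1210)/(-9656 - 1125) = ((28 + 16) + 1210)/(-10781) = (44 + 1210)*(-1/10781) = 1254*(-1/10781) = -1254/10781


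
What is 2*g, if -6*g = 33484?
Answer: -33484/3 ≈ -11161.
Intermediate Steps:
g = -16742/3 (g = -1/6*33484 = -16742/3 ≈ -5580.7)
2*g = 2*(-16742/3) = -33484/3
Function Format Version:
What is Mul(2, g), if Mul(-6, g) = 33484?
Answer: Rational(-33484, 3) ≈ -11161.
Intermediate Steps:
g = Rational(-16742, 3) (g = Mul(Rational(-1, 6), 33484) = Rational(-16742, 3) ≈ -5580.7)
Mul(2, g) = Mul(2, Rational(-16742, 3)) = Rational(-33484, 3)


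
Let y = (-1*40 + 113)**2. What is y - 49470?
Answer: -44141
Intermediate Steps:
y = 5329 (y = (-40 + 113)**2 = 73**2 = 5329)
y - 49470 = 5329 - 49470 = -44141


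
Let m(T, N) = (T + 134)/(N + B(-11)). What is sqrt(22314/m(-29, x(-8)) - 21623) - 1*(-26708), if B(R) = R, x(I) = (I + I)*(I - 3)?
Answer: 26708 + sqrt(658651)/7 ≈ 26824.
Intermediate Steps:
x(I) = 2*I*(-3 + I) (x(I) = (2*I)*(-3 + I) = 2*I*(-3 + I))
m(T, N) = (134 + T)/(-11 + N) (m(T, N) = (T + 134)/(N - 11) = (134 + T)/(-11 + N))
sqrt(22314/m(-29, x(-8)) - 21623) - 1*(-26708) = sqrt(22314/(((134 - 29)/(-11 + 2*(-8)*(-3 - 8)))) - 21623) - 1*(-26708) = sqrt(22314/((105/(-11 + 2*(-8)*(-11)))) - 21623) + 26708 = sqrt(22314/((105/(-11 + 176))) - 21623) + 26708 = sqrt(22314/((105/165)) - 21623) + 26708 = sqrt(22314/(((1/165)*105)) - 21623) + 26708 = sqrt(22314/(7/11) - 21623) + 26708 = sqrt(22314*(11/7) - 21623) + 26708 = sqrt(245454/7 - 21623) + 26708 = sqrt(94093/7) + 26708 = sqrt(658651)/7 + 26708 = 26708 + sqrt(658651)/7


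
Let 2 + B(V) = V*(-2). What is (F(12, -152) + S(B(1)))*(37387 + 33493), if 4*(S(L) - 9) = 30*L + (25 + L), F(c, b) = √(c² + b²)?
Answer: -1116360 + 283520*√1453 ≈ 9.6909e+6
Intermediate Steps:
F(c, b) = √(b² + c²)
B(V) = -2 - 2*V (B(V) = -2 + V*(-2) = -2 - 2*V)
S(L) = 61/4 + 31*L/4 (S(L) = 9 + (30*L + (25 + L))/4 = 9 + (25 + 31*L)/4 = 9 + (25/4 + 31*L/4) = 61/4 + 31*L/4)
(F(12, -152) + S(B(1)))*(37387 + 33493) = (√((-152)² + 12²) + (61/4 + 31*(-2 - 2*1)/4))*(37387 + 33493) = (√(23104 + 144) + (61/4 + 31*(-2 - 2)/4))*70880 = (√23248 + (61/4 + (31/4)*(-4)))*70880 = (4*√1453 + (61/4 - 31))*70880 = (4*√1453 - 63/4)*70880 = (-63/4 + 4*√1453)*70880 = -1116360 + 283520*√1453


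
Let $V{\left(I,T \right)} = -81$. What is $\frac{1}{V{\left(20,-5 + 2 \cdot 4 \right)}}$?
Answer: $- \frac{1}{81} \approx -0.012346$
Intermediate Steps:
$\frac{1}{V{\left(20,-5 + 2 \cdot 4 \right)}} = \frac{1}{-81} = - \frac{1}{81}$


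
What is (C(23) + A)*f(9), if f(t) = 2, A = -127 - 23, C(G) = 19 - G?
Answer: -308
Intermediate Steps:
A = -150
(C(23) + A)*f(9) = ((19 - 1*23) - 150)*2 = ((19 - 23) - 150)*2 = (-4 - 150)*2 = -154*2 = -308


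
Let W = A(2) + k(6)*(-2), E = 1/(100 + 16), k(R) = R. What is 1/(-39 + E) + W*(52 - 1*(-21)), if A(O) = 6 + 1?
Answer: -1651011/4523 ≈ -365.03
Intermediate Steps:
A(O) = 7
E = 1/116 ≈ 0.0086207
W = -5 (W = 7 + 6*(-2) = 7 - 12 = -5)
1/(-39 + E) + W*(52 - 1*(-21)) = 1/(-39 + 1/116) - 5*(52 - 1*(-21)) = 1/(-4523/116) - 5*(52 + 21) = -116/4523 - 5*73 = -116/4523 - 365 = -1651011/4523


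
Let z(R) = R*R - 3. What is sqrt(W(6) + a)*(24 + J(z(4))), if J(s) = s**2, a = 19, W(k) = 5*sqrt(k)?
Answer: 193*sqrt(19 + 5*sqrt(6)) ≈ 1078.9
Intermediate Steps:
z(R) = -3 + R**2 (z(R) = R**2 - 3 = -3 + R**2)
sqrt(W(6) + a)*(24 + J(z(4))) = sqrt(5*sqrt(6) + 19)*(24 + (-3 + 4**2)**2) = sqrt(19 + 5*sqrt(6))*(24 + (-3 + 16)**2) = sqrt(19 + 5*sqrt(6))*(24 + 13**2) = sqrt(19 + 5*sqrt(6))*(24 + 169) = sqrt(19 + 5*sqrt(6))*193 = 193*sqrt(19 + 5*sqrt(6))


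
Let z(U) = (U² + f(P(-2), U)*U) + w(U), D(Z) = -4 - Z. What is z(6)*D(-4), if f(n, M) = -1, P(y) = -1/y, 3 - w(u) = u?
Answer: 0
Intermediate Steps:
w(u) = 3 - u
z(U) = 3 + U² - 2*U (z(U) = (U² - U) + (3 - U) = 3 + U² - 2*U)
z(6)*D(-4) = (3 + 6² - 2*6)*(-4 - 1*(-4)) = (3 + 36 - 12)*(-4 + 4) = 27*0 = 0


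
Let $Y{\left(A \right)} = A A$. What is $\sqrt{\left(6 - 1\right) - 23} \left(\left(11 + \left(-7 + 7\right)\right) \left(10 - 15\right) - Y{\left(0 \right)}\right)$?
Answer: $- 165 i \sqrt{2} \approx - 233.35 i$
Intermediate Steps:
$Y{\left(A \right)} = A^{2}$
$\sqrt{\left(6 - 1\right) - 23} \left(\left(11 + \left(-7 + 7\right)\right) \left(10 - 15\right) - Y{\left(0 \right)}\right) = \sqrt{\left(6 - 1\right) - 23} \left(\left(11 + \left(-7 + 7\right)\right) \left(10 - 15\right) - 0^{2}\right) = \sqrt{\left(6 - 1\right) - 23} \left(\left(11 + 0\right) \left(-5\right) - 0\right) = \sqrt{5 - 23} \left(11 \left(-5\right) + 0\right) = \sqrt{-18} \left(-55 + 0\right) = 3 i \sqrt{2} \left(-55\right) = - 165 i \sqrt{2}$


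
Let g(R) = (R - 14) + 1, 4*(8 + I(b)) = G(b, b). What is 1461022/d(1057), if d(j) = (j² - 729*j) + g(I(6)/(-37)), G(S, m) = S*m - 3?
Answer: 216231256/51309083 ≈ 4.2143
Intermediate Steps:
G(S, m) = -3 + S*m
I(b) = -35/4 + b²/4 (I(b) = -8 + (-3 + b*b)/4 = -8 + (-3 + b²)/4 = -8 + (-¾ + b²/4) = -35/4 + b²/4)
g(R) = -13 + R (g(R) = (-14 + R) + 1 = -13 + R)
d(j) = -1925/148 + j² - 729*j (d(j) = (j² - 729*j) + (-13 + (-35/4 + (¼)*6²)/(-37)) = (j² - 729*j) + (-13 + (-35/4 + (¼)*36)*(-1/37)) = (j² - 729*j) + (-13 + (-35/4 + 9)*(-1/37)) = (j² - 729*j) + (-13 + (¼)*(-1/37)) = (j² - 729*j) + (-13 - 1/148) = (j² - 729*j) - 1925/148 = -1925/148 + j² - 729*j)
1461022/d(1057) = 1461022/(-1925/148 + 1057² - 729*1057) = 1461022/(-1925/148 + 1117249 - 770553) = 1461022/(51309083/148) = 1461022*(148/51309083) = 216231256/51309083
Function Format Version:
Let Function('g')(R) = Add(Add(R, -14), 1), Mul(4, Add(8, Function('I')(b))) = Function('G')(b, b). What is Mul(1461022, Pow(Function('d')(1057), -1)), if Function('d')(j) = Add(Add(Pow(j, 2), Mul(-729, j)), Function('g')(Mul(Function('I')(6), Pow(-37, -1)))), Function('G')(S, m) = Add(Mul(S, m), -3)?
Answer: Rational(216231256, 51309083) ≈ 4.2143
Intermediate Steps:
Function('G')(S, m) = Add(-3, Mul(S, m))
Function('I')(b) = Add(Rational(-35, 4), Mul(Rational(1, 4), Pow(b, 2))) (Function('I')(b) = Add(-8, Mul(Rational(1, 4), Add(-3, Mul(b, b)))) = Add(-8, Mul(Rational(1, 4), Add(-3, Pow(b, 2)))) = Add(-8, Add(Rational(-3, 4), Mul(Rational(1, 4), Pow(b, 2)))) = Add(Rational(-35, 4), Mul(Rational(1, 4), Pow(b, 2))))
Function('g')(R) = Add(-13, R) (Function('g')(R) = Add(Add(-14, R), 1) = Add(-13, R))
Function('d')(j) = Add(Rational(-1925, 148), Pow(j, 2), Mul(-729, j)) (Function('d')(j) = Add(Add(Pow(j, 2), Mul(-729, j)), Add(-13, Mul(Add(Rational(-35, 4), Mul(Rational(1, 4), Pow(6, 2))), Pow(-37, -1)))) = Add(Add(Pow(j, 2), Mul(-729, j)), Add(-13, Mul(Add(Rational(-35, 4), Mul(Rational(1, 4), 36)), Rational(-1, 37)))) = Add(Add(Pow(j, 2), Mul(-729, j)), Add(-13, Mul(Add(Rational(-35, 4), 9), Rational(-1, 37)))) = Add(Add(Pow(j, 2), Mul(-729, j)), Add(-13, Mul(Rational(1, 4), Rational(-1, 37)))) = Add(Add(Pow(j, 2), Mul(-729, j)), Add(-13, Rational(-1, 148))) = Add(Add(Pow(j, 2), Mul(-729, j)), Rational(-1925, 148)) = Add(Rational(-1925, 148), Pow(j, 2), Mul(-729, j)))
Mul(1461022, Pow(Function('d')(1057), -1)) = Mul(1461022, Pow(Add(Rational(-1925, 148), Pow(1057, 2), Mul(-729, 1057)), -1)) = Mul(1461022, Pow(Add(Rational(-1925, 148), 1117249, -770553), -1)) = Mul(1461022, Pow(Rational(51309083, 148), -1)) = Mul(1461022, Rational(148, 51309083)) = Rational(216231256, 51309083)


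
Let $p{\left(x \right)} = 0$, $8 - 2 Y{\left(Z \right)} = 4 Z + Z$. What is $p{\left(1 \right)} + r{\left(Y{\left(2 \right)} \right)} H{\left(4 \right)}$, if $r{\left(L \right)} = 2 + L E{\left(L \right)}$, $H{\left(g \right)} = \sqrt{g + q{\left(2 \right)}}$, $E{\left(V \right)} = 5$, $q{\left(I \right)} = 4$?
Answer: $- 6 \sqrt{2} \approx -8.4853$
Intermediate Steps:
$Y{\left(Z \right)} = 4 - \frac{5 Z}{2}$ ($Y{\left(Z \right)} = 4 - \frac{4 Z + Z}{2} = 4 - \frac{5 Z}{2}$)
$H{\left(g \right)} = \sqrt{4 + g}$ ($H{\left(g \right)} = \sqrt{g + 4} = \sqrt{4 + g}$)
$r{\left(L \right)} = 2 + 5 L$ ($r{\left(L \right)} = 2 + L 5 = 2 + 5 L$)
$p{\left(1 \right)} + r{\left(Y{\left(2 \right)} \right)} H{\left(4 \right)} = 0 + \left(2 + 5 \left(4 - 5\right)\right) \sqrt{4 + 4} = 0 + \left(2 + 5 \left(4 - 5\right)\right) \sqrt{8} = 0 + \left(2 + 5 \left(-1\right)\right) 2 \sqrt{2} = 0 + \left(2 - 5\right) 2 \sqrt{2} = 0 - 3 \cdot 2 \sqrt{2} = 0 - 6 \sqrt{2} = - 6 \sqrt{2}$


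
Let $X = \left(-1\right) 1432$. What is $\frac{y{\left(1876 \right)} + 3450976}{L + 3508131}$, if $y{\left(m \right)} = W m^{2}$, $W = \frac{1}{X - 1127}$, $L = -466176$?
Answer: $\frac{8827528208}{7784362845} \approx 1.134$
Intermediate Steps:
$X = -1432$
$W = - \frac{1}{2559}$ ($W = \frac{1}{-1432 - 1127} = \frac{1}{-2559} = - \frac{1}{2559} \approx -0.00039078$)
$y{\left(m \right)} = - \frac{m^{2}}{2559}$
$\frac{y{\left(1876 \right)} + 3450976}{L + 3508131} = \frac{- \frac{1876^{2}}{2559} + 3450976}{-466176 + 3508131} = \frac{\left(- \frac{1}{2559}\right) 3519376 + 3450976}{3041955} = \left(- \frac{3519376}{2559} + 3450976\right) \frac{1}{3041955} = \frac{8827528208}{2559} \cdot \frac{1}{3041955} = \frac{8827528208}{7784362845}$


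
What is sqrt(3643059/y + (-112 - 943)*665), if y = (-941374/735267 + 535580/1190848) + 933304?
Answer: I*sqrt(2293206228383899216662943514754267583)/1807947070957861 ≈ 837.6*I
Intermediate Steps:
y = 204298019018238293/218897809104 (y = (-941374*1/735267 + 535580*(1/1190848)) + 933304 = (-941374/735267 + 133895/297712) + 933304 = -181809761323/218897809104 + 933304 = 204298019018238293/218897809104 ≈ 9.3330e+5)
sqrt(3643059/y + (-112 - 943)*665) = sqrt(3643059/(204298019018238293/218897809104) + (-112 - 943)*665) = sqrt(3643059*(218897809104/204298019018238293) - 1055*665) = sqrt(797457633536609136/204298019018238293 - 701575) = sqrt(-143329585235086993802339/204298019018238293) = I*sqrt(2293206228383899216662943514754267583)/1807947070957861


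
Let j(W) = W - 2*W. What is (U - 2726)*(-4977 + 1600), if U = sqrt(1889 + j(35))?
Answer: 9205702 - 10131*sqrt(206) ≈ 9.0603e+6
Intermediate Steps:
j(W) = -W
U = 3*sqrt(206) (U = sqrt(1889 - 1*35) = sqrt(1889 - 35) = sqrt(1854) = 3*sqrt(206) ≈ 43.058)
(U - 2726)*(-4977 + 1600) = (3*sqrt(206) - 2726)*(-4977 + 1600) = (-2726 + 3*sqrt(206))*(-3377) = 9205702 - 10131*sqrt(206)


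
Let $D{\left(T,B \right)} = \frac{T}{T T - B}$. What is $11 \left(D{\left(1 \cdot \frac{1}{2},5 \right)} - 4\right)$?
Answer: $- \frac{858}{19} \approx -45.158$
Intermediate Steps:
$D{\left(T,B \right)} = \frac{T}{T^{2} - B}$
$11 \left(D{\left(1 \cdot \frac{1}{2},5 \right)} - 4\right) = 11 \left(- \frac{1 \cdot \frac{1}{2}}{5 - \left(1 \cdot \frac{1}{2}\right)^{2}} - 4\right) = 11 \left(\left(-1\right) \frac{1}{2} \frac{1}{5 - \left(\frac{1}{2}\right)^{2}} - 4\right) = 11 \left(\left(-1\right) \frac{1}{2} \frac{1}{5 - \frac{1}{4}} - 4\right) = 11 \left(\left(-1\right) \frac{1}{2} \frac{1}{\frac{19}{4}} - 4\right) = 11 \left(\left(-1\right) \frac{1}{2} \cdot \frac{4}{19} - 4\right) = 11 \left(- \frac{2}{19} - 4\right) = 11 \left(- \frac{78}{19}\right) = - \frac{858}{19}$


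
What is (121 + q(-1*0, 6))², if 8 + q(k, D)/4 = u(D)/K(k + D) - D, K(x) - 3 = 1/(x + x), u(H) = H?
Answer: 7252249/1369 ≈ 5297.5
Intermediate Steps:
K(x) = 3 + 1/(2*x) (K(x) = 3 + 1/(x + x) = 3 + 1/(2*x))
q(k, D) = -32 - 4*D + 4*D/(3 + 1/(2*(D + k))) (q(k, D) = -32 + 4*(D/(3 + 1/(2*(k + D))) - D) = -32 + 4*(D/(3 + 1/(2*(D + k))) - D) = -32 + 4*(-D + D/(3 + 1/(2*(D + k)))) = -32 + (-4*D + 4*D/(3 + 1/(2*(D + k)))) = -32 - 4*D + 4*D/(3 + 1/(2*(D + k))))
(121 + q(-1*0, 6))² = (121 + 4*(-8 - 49*6 - (-48)*0 - 4*6² - 4*6*(-1*0))/(1 + 6*6 + 6*(-1*0)))² = (121 + 4*(-8 - 294 - 48*0 - 4*36 - 4*6*0)/(1 + 36 + 6*0))² = (121 + 4*(-8 - 294 + 0 - 144 + 0)/(1 + 36 + 0))² = (121 + 4*(-446)/37)² = (121 + 4*(1/37)*(-446))² = (121 - 1784/37)² = (2693/37)² = 7252249/1369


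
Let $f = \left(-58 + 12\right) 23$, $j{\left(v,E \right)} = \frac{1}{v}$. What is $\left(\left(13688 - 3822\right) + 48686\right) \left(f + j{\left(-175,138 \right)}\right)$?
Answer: $- \frac{10840961352}{175} \approx -6.1948 \cdot 10^{7}$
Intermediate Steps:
$f = -1058$ ($f = \left(-46\right) 23 = -1058$)
$\left(\left(13688 - 3822\right) + 48686\right) \left(f + j{\left(-175,138 \right)}\right) = \left(\left(13688 - 3822\right) + 48686\right) \left(-1058 + \frac{1}{-175}\right) = \left(\left(13688 - 3822\right) + 48686\right) \left(-1058 - \frac{1}{175}\right) = \left(9866 + 48686\right) \left(- \frac{185151}{175}\right) = 58552 \left(- \frac{185151}{175}\right) = - \frac{10840961352}{175}$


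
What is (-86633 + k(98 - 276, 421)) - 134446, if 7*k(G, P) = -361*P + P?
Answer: -1699113/7 ≈ -2.4273e+5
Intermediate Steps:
k(G, P) = -360*P/7 (k(G, P) = (-361*P + P)/7 = (-360*P)/7 = -360*P/7)
(-86633 + k(98 - 276, 421)) - 134446 = (-86633 - 360/7*421) - 134446 = (-86633 - 151560/7) - 134446 = -757991/7 - 134446 = -1699113/7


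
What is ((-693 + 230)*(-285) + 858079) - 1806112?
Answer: -816078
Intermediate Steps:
((-693 + 230)*(-285) + 858079) - 1806112 = (-463*(-285) + 858079) - 1806112 = (131955 + 858079) - 1806112 = 990034 - 1806112 = -816078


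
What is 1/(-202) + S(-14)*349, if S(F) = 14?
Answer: 986971/202 ≈ 4886.0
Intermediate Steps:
1/(-202) + S(-14)*349 = 1/(-202) + 14*349 = -1/202 + 4886 = 986971/202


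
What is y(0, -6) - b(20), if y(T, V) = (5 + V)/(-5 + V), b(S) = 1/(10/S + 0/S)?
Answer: -21/11 ≈ -1.9091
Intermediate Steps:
b(S) = S/10 (b(S) = 1/(10/S + 0) = 1/(10/S) = S/10)
y(T, V) = (5 + V)/(-5 + V)
y(0, -6) - b(20) = (5 - 6)/(-5 - 6) - 20/10 = -1/(-11) - 1*2 = -1/11*(-1) - 2 = 1/11 - 2 = -21/11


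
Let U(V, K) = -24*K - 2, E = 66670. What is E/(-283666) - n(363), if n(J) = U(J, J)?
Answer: 1235899427/141833 ≈ 8713.8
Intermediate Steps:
U(V, K) = -2 - 24*K
n(J) = -2 - 24*J
E/(-283666) - n(363) = 66670/(-283666) - (-2 - 24*363) = 66670*(-1/283666) - (-2 - 8712) = -33335/141833 - 1*(-8714) = -33335/141833 + 8714 = 1235899427/141833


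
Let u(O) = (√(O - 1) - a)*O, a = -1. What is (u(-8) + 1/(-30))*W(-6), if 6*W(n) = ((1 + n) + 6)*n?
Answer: 241/30 + 24*I ≈ 8.0333 + 24.0*I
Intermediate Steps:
W(n) = n*(7 + n)/6 (W(n) = (((1 + n) + 6)*n)/6 = ((7 + n)*n)/6 = (n*(7 + n))/6 = n*(7 + n)/6)
u(O) = O*(1 + √(-1 + O)) (u(O) = (√(O - 1) - 1*(-1))*O = (√(-1 + O) + 1)*O = (1 + √(-1 + O))*O = O*(1 + √(-1 + O)))
(u(-8) + 1/(-30))*W(-6) = (-8*(1 + √(-1 - 8)) + 1/(-30))*((⅙)*(-6)*(7 - 6)) = (-8*(1 + √(-9)) - 1/30)*((⅙)*(-6)*1) = (-8*(1 + 3*I) - 1/30)*(-1) = ((-8 - 24*I) - 1/30)*(-1) = (-241/30 - 24*I)*(-1) = 241/30 + 24*I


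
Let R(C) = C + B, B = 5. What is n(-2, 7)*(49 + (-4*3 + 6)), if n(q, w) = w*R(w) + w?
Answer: 3913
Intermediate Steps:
R(C) = 5 + C (R(C) = C + 5 = 5 + C)
n(q, w) = w + w*(5 + w) (n(q, w) = w*(5 + w) + w = w + w*(5 + w))
n(-2, 7)*(49 + (-4*3 + 6)) = (7*(6 + 7))*(49 + (-4*3 + 6)) = (7*13)*(49 + (-12 + 6)) = 91*(49 - 6) = 91*43 = 3913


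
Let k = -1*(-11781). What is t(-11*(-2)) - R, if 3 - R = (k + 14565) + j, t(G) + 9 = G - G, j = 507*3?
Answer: 27855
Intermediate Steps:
k = 11781
j = 1521
t(G) = -9 (t(G) = -9 + (G - G) = -9 + 0 = -9)
R = -27864 (R = 3 - ((11781 + 14565) + 1521) = 3 - (26346 + 1521) = 3 - 1*27867 = 3 - 27867 = -27864)
t(-11*(-2)) - R = -9 - 1*(-27864) = -9 + 27864 = 27855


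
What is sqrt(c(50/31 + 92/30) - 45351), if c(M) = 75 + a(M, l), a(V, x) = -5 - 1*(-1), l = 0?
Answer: 4*I*sqrt(2830) ≈ 212.79*I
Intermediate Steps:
a(V, x) = -4 (a(V, x) = -5 + 1 = -4)
c(M) = 71 (c(M) = 75 - 4 = 71)
sqrt(c(50/31 + 92/30) - 45351) = sqrt(71 - 45351) = sqrt(-45280) = 4*I*sqrt(2830)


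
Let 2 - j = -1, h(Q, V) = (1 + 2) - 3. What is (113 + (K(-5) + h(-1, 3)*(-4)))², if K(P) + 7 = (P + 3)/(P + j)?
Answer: 11449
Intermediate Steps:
h(Q, V) = 0 (h(Q, V) = 3 - 3 = 0)
j = 3 (j = 2 - 1*(-1) = 2 + 1 = 3)
K(P) = -6 (K(P) = -7 + (P + 3)/(P + 3) = -7 + (3 + P)/(3 + P) = -7 + 1 = -6)
(113 + (K(-5) + h(-1, 3)*(-4)))² = (113 + (-6 + 0*(-4)))² = (113 + (-6 + 0))² = (113 - 6)² = 107² = 11449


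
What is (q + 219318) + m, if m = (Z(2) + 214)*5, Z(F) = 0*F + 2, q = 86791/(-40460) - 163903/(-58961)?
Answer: 75110660161587/340794580 ≈ 2.2040e+5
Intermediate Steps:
q = 216318747/340794580 (q = 86791*(-1/40460) - 163903*(-1/58961) = -86791/40460 + 163903/58961 = 216318747/340794580 ≈ 0.63475)
Z(F) = 2 (Z(F) = 0 + 2 = 2)
m = 1080 (m = (2 + 214)*5 = 216*5 = 1080)
(q + 219318) + m = (216318747/340794580 + 219318) + 1080 = 74742602015187/340794580 + 1080 = 75110660161587/340794580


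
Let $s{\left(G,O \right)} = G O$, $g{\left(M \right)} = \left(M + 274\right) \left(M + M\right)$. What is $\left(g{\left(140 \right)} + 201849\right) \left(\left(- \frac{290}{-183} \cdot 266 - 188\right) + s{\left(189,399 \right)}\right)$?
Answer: $\frac{1466286686927}{61} \approx 2.4037 \cdot 10^{10}$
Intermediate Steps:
$g{\left(M \right)} = 2 M \left(274 + M\right)$ ($g{\left(M \right)} = \left(274 + M\right) 2 M = 2 M \left(274 + M\right)$)
$\left(g{\left(140 \right)} + 201849\right) \left(\left(- \frac{290}{-183} \cdot 266 - 188\right) + s{\left(189,399 \right)}\right) = \left(2 \cdot 140 \left(274 + 140\right) + 201849\right) \left(\left(- \frac{290}{-183} \cdot 266 - 188\right) + 189 \cdot 399\right) = \left(2 \cdot 140 \cdot 414 + 201849\right) \left(\left(\left(-290\right) \left(- \frac{1}{183}\right) 266 - 188\right) + 75411\right) = \left(115920 + 201849\right) \left(\left(\frac{290}{183} \cdot 266 - 188\right) + 75411\right) = 317769 \left(\left(\frac{77140}{183} - 188\right) + 75411\right) = 317769 \left(\frac{42736}{183} + 75411\right) = 317769 \cdot \frac{13842949}{183} = \frac{1466286686927}{61}$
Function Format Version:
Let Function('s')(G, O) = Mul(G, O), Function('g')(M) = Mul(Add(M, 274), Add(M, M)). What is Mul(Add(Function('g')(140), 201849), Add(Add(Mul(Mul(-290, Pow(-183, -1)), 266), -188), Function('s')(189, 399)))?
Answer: Rational(1466286686927, 61) ≈ 2.4037e+10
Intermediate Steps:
Function('g')(M) = Mul(2, M, Add(274, M)) (Function('g')(M) = Mul(Add(274, M), Mul(2, M)) = Mul(2, M, Add(274, M)))
Mul(Add(Function('g')(140), 201849), Add(Add(Mul(Mul(-290, Pow(-183, -1)), 266), -188), Function('s')(189, 399))) = Mul(Add(Mul(2, 140, Add(274, 140)), 201849), Add(Add(Mul(Mul(-290, Pow(-183, -1)), 266), -188), Mul(189, 399))) = Mul(Add(Mul(2, 140, 414), 201849), Add(Add(Mul(Mul(-290, Rational(-1, 183)), 266), -188), 75411)) = Mul(Add(115920, 201849), Add(Add(Mul(Rational(290, 183), 266), -188), 75411)) = Mul(317769, Add(Add(Rational(77140, 183), -188), 75411)) = Mul(317769, Add(Rational(42736, 183), 75411)) = Mul(317769, Rational(13842949, 183)) = Rational(1466286686927, 61)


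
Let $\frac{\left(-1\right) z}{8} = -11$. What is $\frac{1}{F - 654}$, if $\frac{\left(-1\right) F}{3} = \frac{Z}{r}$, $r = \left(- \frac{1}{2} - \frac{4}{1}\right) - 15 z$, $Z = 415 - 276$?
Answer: $- \frac{883}{577204} \approx -0.0015298$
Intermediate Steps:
$z = 88$ ($z = \left(-8\right) \left(-11\right) = 88$)
$Z = 139$
$r = - \frac{2649}{2}$ ($r = \left(- \frac{1}{2} - \frac{4}{1}\right) - 1320 = \left(\left(-1\right) \frac{1}{2} - 4\right) - 1320 = \left(- \frac{1}{2} - 4\right) - 1320 = - \frac{9}{2} - 1320 = - \frac{2649}{2} \approx -1324.5$)
$F = \frac{278}{883}$ ($F = - 3 \frac{139}{- \frac{2649}{2}} = - 3 \cdot 139 \left(- \frac{2}{2649}\right) = \left(-3\right) \left(- \frac{278}{2649}\right) = \frac{278}{883} \approx 0.31484$)
$\frac{1}{F - 654} = \frac{1}{\frac{278}{883} - 654} = \frac{1}{- \frac{577204}{883}} = - \frac{883}{577204}$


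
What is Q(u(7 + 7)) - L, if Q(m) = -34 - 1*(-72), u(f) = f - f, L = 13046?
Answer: -13008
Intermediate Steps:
u(f) = 0
Q(m) = 38 (Q(m) = -34 + 72 = 38)
Q(u(7 + 7)) - L = 38 - 1*13046 = 38 - 13046 = -13008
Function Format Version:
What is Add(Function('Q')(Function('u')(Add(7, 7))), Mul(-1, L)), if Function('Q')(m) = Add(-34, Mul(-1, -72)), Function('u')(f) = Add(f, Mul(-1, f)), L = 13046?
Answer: -13008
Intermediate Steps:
Function('u')(f) = 0
Function('Q')(m) = 38 (Function('Q')(m) = Add(-34, 72) = 38)
Add(Function('Q')(Function('u')(Add(7, 7))), Mul(-1, L)) = Add(38, Mul(-1, 13046)) = Add(38, -13046) = -13008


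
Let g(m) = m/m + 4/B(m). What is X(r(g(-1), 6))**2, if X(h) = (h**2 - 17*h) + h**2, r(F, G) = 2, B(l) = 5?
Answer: 676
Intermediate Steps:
g(m) = 9/5 (g(m) = m/m + 4/5 = 1 + 4*(1/5) = 1 + 4/5 = 9/5)
X(h) = -17*h + 2*h**2
X(r(g(-1), 6))**2 = (2*(-17 + 2*2))**2 = (2*(-17 + 4))**2 = (2*(-13))**2 = (-26)**2 = 676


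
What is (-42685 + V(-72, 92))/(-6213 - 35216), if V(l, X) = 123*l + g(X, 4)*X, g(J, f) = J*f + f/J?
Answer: 17681/41429 ≈ 0.42678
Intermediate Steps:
V(l, X) = 123*l + X*(4*X + 4/X) (V(l, X) = 123*l + (X*4 + 4/X)*X = 123*l + (4*X + 4/X)*X = 123*l + X*(4*X + 4/X))
(-42685 + V(-72, 92))/(-6213 - 35216) = (-42685 + (4 + 4*92² + 123*(-72)))/(-6213 - 35216) = (-42685 + (4 + 4*8464 - 8856))/(-41429) = (-42685 + (4 + 33856 - 8856))*(-1/41429) = (-42685 + 25004)*(-1/41429) = -17681*(-1/41429) = 17681/41429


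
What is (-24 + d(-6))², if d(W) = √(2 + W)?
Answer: 572 - 96*I ≈ 572.0 - 96.0*I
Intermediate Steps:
(-24 + d(-6))² = (-24 + √(2 - 6))² = (-24 + √(-4))² = (-24 + 2*I)²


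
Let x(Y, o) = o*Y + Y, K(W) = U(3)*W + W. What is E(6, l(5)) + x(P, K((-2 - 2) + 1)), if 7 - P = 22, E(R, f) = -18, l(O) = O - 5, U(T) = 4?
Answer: 192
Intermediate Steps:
l(O) = -5 + O
K(W) = 5*W (K(W) = 4*W + W = 5*W)
P = -15 (P = 7 - 1*22 = 7 - 22 = -15)
x(Y, o) = Y + Y*o (x(Y, o) = Y*o + Y = Y + Y*o)
E(6, l(5)) + x(P, K((-2 - 2) + 1)) = -18 - 15*(1 + 5*((-2 - 2) + 1)) = -18 - 15*(1 + 5*(-4 + 1)) = -18 - 15*(1 + 5*(-3)) = -18 - 15*(1 - 15) = -18 - 15*(-14) = -18 + 210 = 192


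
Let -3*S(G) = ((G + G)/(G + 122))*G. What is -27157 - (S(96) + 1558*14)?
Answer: -5334549/109 ≈ -48941.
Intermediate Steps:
S(G) = -2*G²/(3*(122 + G)) (S(G) = -(G + G)/(G + 122)*G/3 = -(2*G)/(122 + G)*G/3 = -2*G/(122 + G)*G/3 = -2*G²/(3*(122 + G)))
-27157 - (S(96) + 1558*14) = -27157 - (-2*96²/(366 + 3*96) + 1558*14) = -27157 - (-2*9216/(366 + 288) + 21812) = -27157 - (-2*9216/654 + 21812) = -27157 - (-2*9216*1/654 + 21812) = -27157 - (-3072/109 + 21812) = -27157 - 1*2374436/109 = -27157 - 2374436/109 = -5334549/109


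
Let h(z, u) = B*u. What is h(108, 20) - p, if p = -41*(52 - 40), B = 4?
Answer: 572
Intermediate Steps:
h(z, u) = 4*u
p = -492 (p = -41*12 = -492)
h(108, 20) - p = 4*20 - 1*(-492) = 80 + 492 = 572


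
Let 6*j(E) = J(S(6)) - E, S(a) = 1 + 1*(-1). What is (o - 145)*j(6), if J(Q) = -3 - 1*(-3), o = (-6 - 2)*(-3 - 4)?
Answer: 89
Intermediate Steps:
o = 56 (o = -8*(-7) = 56)
S(a) = 0 (S(a) = 1 - 1 = 0)
J(Q) = 0 (J(Q) = -3 + 3 = 0)
j(E) = -E/6 (j(E) = (0 - E)/6 = (-E)/6 = -E/6)
(o - 145)*j(6) = (56 - 145)*(-⅙*6) = -89*(-1) = 89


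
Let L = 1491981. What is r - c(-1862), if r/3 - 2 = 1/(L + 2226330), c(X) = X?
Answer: 2315268317/1239437 ≈ 1868.0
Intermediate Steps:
r = 7436623/1239437 (r = 6 + 3/(1491981 + 2226330) = 6 + 3/3718311 = 6 + 3*(1/3718311) = 6 + 1/1239437 = 7436623/1239437 ≈ 6.0000)
r - c(-1862) = 7436623/1239437 - 1*(-1862) = 7436623/1239437 + 1862 = 2315268317/1239437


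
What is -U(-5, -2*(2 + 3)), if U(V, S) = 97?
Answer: -97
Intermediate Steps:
-U(-5, -2*(2 + 3)) = -1*97 = -97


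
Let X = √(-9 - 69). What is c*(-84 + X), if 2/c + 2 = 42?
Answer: -21/5 + I*√78/20 ≈ -4.2 + 0.44159*I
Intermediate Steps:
c = 1/20 (c = 2/(-2 + 42) = 2/40 = 2*(1/40) = 1/20 ≈ 0.050000)
X = I*√78 (X = √(-78) = I*√78 ≈ 8.8318*I)
c*(-84 + X) = (-84 + I*√78)/20 = -21/5 + I*√78/20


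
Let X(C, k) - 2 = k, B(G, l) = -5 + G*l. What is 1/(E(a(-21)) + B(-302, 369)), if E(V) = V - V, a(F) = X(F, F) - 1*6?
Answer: -1/111443 ≈ -8.9732e-6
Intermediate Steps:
X(C, k) = 2 + k
a(F) = -4 + F (a(F) = (2 + F) - 1*6 = (2 + F) - 6 = -4 + F)
E(V) = 0
1/(E(a(-21)) + B(-302, 369)) = 1/(0 + (-5 - 302*369)) = 1/(0 + (-5 - 111438)) = 1/(0 - 111443) = 1/(-111443) = -1/111443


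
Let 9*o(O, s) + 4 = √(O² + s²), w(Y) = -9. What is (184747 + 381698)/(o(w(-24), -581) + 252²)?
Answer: 161870721870/18147138299 - 566445*√337642/36294276598 ≈ 8.9108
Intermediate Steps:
o(O, s) = -4/9 + √(O² + s²)/9
(184747 + 381698)/(o(w(-24), -581) + 252²) = (184747 + 381698)/((-4/9 + √((-9)² + (-581)²)/9) + 252²) = 566445/((-4/9 + √(81 + 337561)/9) + 63504) = 566445/((-4/9 + √337642/9) + 63504) = 566445/(571532/9 + √337642/9)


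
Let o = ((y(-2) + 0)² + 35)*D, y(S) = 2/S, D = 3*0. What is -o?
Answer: 0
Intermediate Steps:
D = 0
o = 0 (o = ((2/(-2) + 0)² + 35)*0 = ((2*(-½) + 0)² + 35)*0 = ((-1 + 0)² + 35)*0 = ((-1)² + 35)*0 = (1 + 35)*0 = 36*0 = 0)
-o = -1*0 = 0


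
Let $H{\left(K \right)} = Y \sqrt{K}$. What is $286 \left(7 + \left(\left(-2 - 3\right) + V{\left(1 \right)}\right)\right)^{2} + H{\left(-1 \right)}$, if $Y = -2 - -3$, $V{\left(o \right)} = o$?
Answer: $2574 + i \approx 2574.0 + 1.0 i$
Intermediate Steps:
$Y = 1$ ($Y = -2 + 3 = 1$)
$H{\left(K \right)} = \sqrt{K}$ ($H{\left(K \right)} = 1 \sqrt{K} = \sqrt{K}$)
$286 \left(7 + \left(\left(-2 - 3\right) + V{\left(1 \right)}\right)\right)^{2} + H{\left(-1 \right)} = 286 \left(7 + \left(\left(-2 - 3\right) + 1\right)\right)^{2} + \sqrt{-1} = 286 \left(7 + \left(-5 + 1\right)\right)^{2} + i = 286 \left(7 - 4\right)^{2} + i = 286 \cdot 3^{2} + i = 286 \cdot 9 + i = 2574 + i$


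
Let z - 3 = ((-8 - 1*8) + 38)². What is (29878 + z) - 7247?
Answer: 23118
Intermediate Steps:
z = 487 (z = 3 + ((-8 - 1*8) + 38)² = 3 + ((-8 - 8) + 38)² = 3 + (-16 + 38)² = 3 + 22² = 3 + 484 = 487)
(29878 + z) - 7247 = (29878 + 487) - 7247 = 30365 - 7247 = 23118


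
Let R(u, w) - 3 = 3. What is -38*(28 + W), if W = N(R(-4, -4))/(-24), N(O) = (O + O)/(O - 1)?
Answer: -5301/5 ≈ -1060.2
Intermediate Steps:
R(u, w) = 6 (R(u, w) = 3 + 3 = 6)
N(O) = 2*O/(-1 + O) (N(O) = (2*O)/(-1 + O) = 2*O/(-1 + O))
W = -1/10 (W = (2*6/(-1 + 6))/(-24) = (2*6/5)*(-1/24) = (2*6*(1/5))*(-1/24) = (12/5)*(-1/24) = -1/10 ≈ -0.10000)
-38*(28 + W) = -38*(28 - 1/10) = -38*279/10 = -5301/5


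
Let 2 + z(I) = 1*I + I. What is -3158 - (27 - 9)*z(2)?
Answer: -3194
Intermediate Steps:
z(I) = -2 + 2*I (z(I) = -2 + (1*I + I) = -2 + (I + I) = -2 + 2*I)
-3158 - (27 - 9)*z(2) = -3158 - (27 - 9)*(-2 + 2*2) = -3158 - 18*(-2 + 4) = -3158 - 18*2 = -3158 - 1*36 = -3158 - 36 = -3194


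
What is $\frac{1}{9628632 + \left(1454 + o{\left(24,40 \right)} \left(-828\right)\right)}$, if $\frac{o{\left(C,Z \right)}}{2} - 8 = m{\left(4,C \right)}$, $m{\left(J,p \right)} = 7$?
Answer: $\frac{1}{9605246} \approx 1.0411 \cdot 10^{-7}$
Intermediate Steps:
$o{\left(C,Z \right)} = 30$ ($o{\left(C,Z \right)} = 16 + 2 \cdot 7 = 16 + 14 = 30$)
$\frac{1}{9628632 + \left(1454 + o{\left(24,40 \right)} \left(-828\right)\right)} = \frac{1}{9628632 + \left(1454 + 30 \left(-828\right)\right)} = \frac{1}{9628632 + \left(1454 - 24840\right)} = \frac{1}{9628632 - 23386} = \frac{1}{9605246}$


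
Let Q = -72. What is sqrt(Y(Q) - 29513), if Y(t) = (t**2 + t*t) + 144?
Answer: I*sqrt(19001) ≈ 137.84*I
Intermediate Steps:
Y(t) = 144 + 2*t**2 (Y(t) = (t**2 + t**2) + 144 = 2*t**2 + 144 = 144 + 2*t**2)
sqrt(Y(Q) - 29513) = sqrt((144 + 2*(-72)**2) - 29513) = sqrt((144 + 2*5184) - 29513) = sqrt((144 + 10368) - 29513) = sqrt(10512 - 29513) = sqrt(-19001) = I*sqrt(19001)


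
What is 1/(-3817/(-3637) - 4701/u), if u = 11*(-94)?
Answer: 3760658/21044315 ≈ 0.17870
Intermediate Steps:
u = -1034
1/(-3817/(-3637) - 4701/u) = 1/(-3817/(-3637) - 4701/(-1034)) = 1/(-3817*(-1/3637) - 4701*(-1/1034)) = 1/(3817/3637 + 4701/1034) = 1/(21044315/3760658) = 3760658/21044315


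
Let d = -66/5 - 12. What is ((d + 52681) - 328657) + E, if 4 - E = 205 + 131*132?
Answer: -1467471/5 ≈ -2.9349e+5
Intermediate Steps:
E = -17493 (E = 4 - (205 + 131*132) = 4 - (205 + 17292) = 4 - 1*17497 = 4 - 17497 = -17493)
d = -126/5 (d = -66*1/5 - 12 = -66/5 - 12 = -126/5 ≈ -25.200)
((d + 52681) - 328657) + E = ((-126/5 + 52681) - 328657) - 17493 = (263279/5 - 328657) - 17493 = -1380006/5 - 17493 = -1467471/5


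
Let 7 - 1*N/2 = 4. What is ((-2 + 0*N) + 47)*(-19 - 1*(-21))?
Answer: 90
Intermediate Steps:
N = 6 (N = 14 - 2*4 = 14 - 8 = 6)
((-2 + 0*N) + 47)*(-19 - 1*(-21)) = ((-2 + 0*6) + 47)*(-19 - 1*(-21)) = ((-2 + 0) + 47)*(-19 + 21) = (-2 + 47)*2 = 45*2 = 90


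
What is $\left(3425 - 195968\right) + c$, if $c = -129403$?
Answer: $-321946$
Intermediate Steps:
$\left(3425 - 195968\right) + c = \left(3425 - 195968\right) - 129403 = -192543 - 129403 = -321946$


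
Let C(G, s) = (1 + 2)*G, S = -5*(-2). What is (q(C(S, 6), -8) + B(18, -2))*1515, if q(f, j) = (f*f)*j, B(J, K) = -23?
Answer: -10942845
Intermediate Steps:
S = 10
C(G, s) = 3*G
q(f, j) = j*f**2 (q(f, j) = f**2*j = j*f**2)
(q(C(S, 6), -8) + B(18, -2))*1515 = (-8*(3*10)**2 - 23)*1515 = (-8*30**2 - 23)*1515 = (-8*900 - 23)*1515 = (-7200 - 23)*1515 = -7223*1515 = -10942845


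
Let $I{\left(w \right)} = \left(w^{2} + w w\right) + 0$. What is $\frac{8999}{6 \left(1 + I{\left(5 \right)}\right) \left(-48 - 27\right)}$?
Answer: $- \frac{8999}{22950} \approx -0.39211$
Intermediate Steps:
$I{\left(w \right)} = 2 w^{2}$ ($I{\left(w \right)} = \left(w^{2} + w^{2}\right) + 0 = 2 w^{2} + 0 = 2 w^{2}$)
$\frac{8999}{6 \left(1 + I{\left(5 \right)}\right) \left(-48 - 27\right)} = \frac{8999}{6 \left(1 + 2 \cdot 5^{2}\right) \left(-48 - 27\right)} = \frac{8999}{6 \left(1 + 2 \cdot 25\right) \left(-75\right)} = \frac{8999}{6 \left(1 + 50\right) \left(-75\right)} = \frac{8999}{6 \cdot 51 \left(-75\right)} = \frac{8999}{306 \left(-75\right)} = \frac{8999}{-22950} = 8999 \left(- \frac{1}{22950}\right) = - \frac{8999}{22950}$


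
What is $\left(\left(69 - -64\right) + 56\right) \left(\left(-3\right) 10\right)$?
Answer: $-5670$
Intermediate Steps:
$\left(\left(69 - -64\right) + 56\right) \left(\left(-3\right) 10\right) = \left(\left(69 + 64\right) + 56\right) \left(-30\right) = \left(133 + 56\right) \left(-30\right) = 189 \left(-30\right) = -5670$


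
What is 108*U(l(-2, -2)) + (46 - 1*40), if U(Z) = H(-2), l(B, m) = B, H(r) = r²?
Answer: 438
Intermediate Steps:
U(Z) = 4 (U(Z) = (-2)² = 4)
108*U(l(-2, -2)) + (46 - 1*40) = 108*4 + (46 - 1*40) = 432 + (46 - 40) = 432 + 6 = 438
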